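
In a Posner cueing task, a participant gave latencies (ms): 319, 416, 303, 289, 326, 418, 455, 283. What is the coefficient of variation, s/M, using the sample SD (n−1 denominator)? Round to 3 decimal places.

n = 8, Σ = 2809, M = 351.1250
Σ(x−M)² = 31950.875; s = √(31950.875/7) = 67.5604
CV = 67.5604 / 351.1250 = 0.19241

0.192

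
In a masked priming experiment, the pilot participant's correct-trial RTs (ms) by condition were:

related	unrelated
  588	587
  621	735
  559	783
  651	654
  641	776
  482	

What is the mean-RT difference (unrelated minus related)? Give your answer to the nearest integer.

117 ms

M(related) = 3542/6 = 590.333
M(unrelated) = 3535/5 = 707.000
Difference = 707.000 − 590.333 = 116.667 ms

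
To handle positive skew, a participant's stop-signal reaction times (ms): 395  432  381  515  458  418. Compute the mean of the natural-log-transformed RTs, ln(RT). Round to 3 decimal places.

6.066

ln(RT): 5.9789, 6.0684, 5.9428, 6.2442, 6.1269, 6.0355
Σ ln(RT) = 36.3966
Mean = 36.3966/6 = 6.06610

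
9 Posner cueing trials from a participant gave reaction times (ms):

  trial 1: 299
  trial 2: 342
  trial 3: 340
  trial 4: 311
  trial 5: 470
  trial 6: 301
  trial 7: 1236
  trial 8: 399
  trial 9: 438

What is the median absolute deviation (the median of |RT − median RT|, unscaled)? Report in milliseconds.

Sorted: 299, 301, 311, 340, 342, 399, 438, 470, 1236 → median = 342
|x − 342|: 43, 0, 2, 31, 128, 41, 894, 57, 96
Sorted deviations: 0, 2, 31, 41, 43, 57, 96, 128, 894 → MAD = 43

43 ms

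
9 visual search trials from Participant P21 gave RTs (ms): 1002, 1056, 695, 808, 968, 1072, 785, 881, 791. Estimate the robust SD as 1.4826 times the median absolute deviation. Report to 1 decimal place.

142.3 ms

Sorted: 695, 785, 791, 808, 881, 968, 1002, 1056, 1072 → median = 881
|x − 881| sorted: 0, 73, 87, 90, 96, 121, 175, 186, 191 → MAD = 96
Robust SD ≈ 1.4826 × 96 = 142.330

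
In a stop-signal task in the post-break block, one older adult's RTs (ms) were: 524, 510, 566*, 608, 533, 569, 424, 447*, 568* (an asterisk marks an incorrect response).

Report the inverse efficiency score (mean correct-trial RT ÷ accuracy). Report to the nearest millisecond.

792 ms

Correct trials (n=6): 524, 510, 608, 533, 569, 424
Mean correct RT = 3168/6 = 528.0000 ms
Proportion correct = 6/9
IES = 528.0000 / (6/9) = 792.000 ms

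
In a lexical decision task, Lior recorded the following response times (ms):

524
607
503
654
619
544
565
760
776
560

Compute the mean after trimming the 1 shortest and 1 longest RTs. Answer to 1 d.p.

Sorted: 503, 524, 544, 560, 565, 607, 619, 654, 760, 776
Drop lowest 1 (503) and highest 1 (776)
Remaining (n=8): Σ = 4833, mean = 4833/8 = 604.125

604.1 ms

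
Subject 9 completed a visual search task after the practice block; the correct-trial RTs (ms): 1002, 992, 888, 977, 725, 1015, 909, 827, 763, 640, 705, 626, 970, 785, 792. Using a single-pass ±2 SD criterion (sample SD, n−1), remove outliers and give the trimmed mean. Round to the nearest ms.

841 ms

n = 15, ΣRT = 12616, M = 841.067
Σ(x−M)² = 251362.93; s = √(251362.93/14) = 133.994
Cutoffs: 841.067 ± 2·133.994 → [573.1, 1109.1]
No RTs fall outside the cutoffs; all 15 retained. Mean = 12616/15 = 841.067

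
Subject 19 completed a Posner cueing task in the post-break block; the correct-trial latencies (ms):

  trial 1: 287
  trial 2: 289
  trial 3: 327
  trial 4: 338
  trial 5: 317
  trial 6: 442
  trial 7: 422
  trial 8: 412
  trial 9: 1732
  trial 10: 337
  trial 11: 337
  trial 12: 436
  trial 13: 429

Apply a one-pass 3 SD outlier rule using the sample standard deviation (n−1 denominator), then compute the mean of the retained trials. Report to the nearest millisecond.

364 ms

n = 13, ΣRT = 6105, M = 469.615
Σ(x−M)² = 1764841.08; s = √(1764841.08/12) = 383.497
Cutoffs: 469.615 ± 3·383.497 → [-680.9, 1620.1]
Outside: 1732 → excluded.
Retained (n=12): Σ = 4373, mean = 4373/12 = 364.417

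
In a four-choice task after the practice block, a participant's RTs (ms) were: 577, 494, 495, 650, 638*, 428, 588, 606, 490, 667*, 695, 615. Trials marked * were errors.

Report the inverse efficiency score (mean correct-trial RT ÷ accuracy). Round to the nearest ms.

677 ms

Correct trials (n=10): 577, 494, 495, 650, 428, 588, 606, 490, 695, 615
Mean correct RT = 5638/10 = 563.8000 ms
Proportion correct = 10/12
IES = 563.8000 / (10/12) = 676.560 ms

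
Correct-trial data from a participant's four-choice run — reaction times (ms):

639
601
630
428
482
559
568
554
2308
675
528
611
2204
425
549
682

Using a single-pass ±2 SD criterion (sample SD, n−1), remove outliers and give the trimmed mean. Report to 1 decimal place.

n = 16, ΣRT = 12443, M = 777.688
Σ(x−M)² = 5086545.44; s = √(5086545.44/15) = 582.326
Cutoffs: 777.688 ± 2·582.326 → [-387.0, 1942.3]
Outside: 2204, 2308 → excluded.
Retained (n=14): Σ = 7931, mean = 7931/14 = 566.500

566.5 ms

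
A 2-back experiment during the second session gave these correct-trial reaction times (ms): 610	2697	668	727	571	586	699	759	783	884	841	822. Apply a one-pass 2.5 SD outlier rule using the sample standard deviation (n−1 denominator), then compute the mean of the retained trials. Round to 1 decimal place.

n = 12, ΣRT = 10647, M = 887.250
Σ(x−M)² = 3685740.25; s = √(3685740.25/11) = 578.850
Cutoffs: 887.250 ± 2.5·578.850 → [-559.9, 2334.4]
Outside: 2697 → excluded.
Retained (n=11): Σ = 7950, mean = 7950/11 = 722.727

722.7 ms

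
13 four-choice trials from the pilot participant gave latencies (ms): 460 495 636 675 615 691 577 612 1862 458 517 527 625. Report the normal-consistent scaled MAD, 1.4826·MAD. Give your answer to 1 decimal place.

117.1 ms

Sorted: 458, 460, 495, 517, 527, 577, 612, 615, 625, 636, 675, 691, 1862 → median = 612
|x − 612| sorted: 0, 3, 13, 24, 35, 63, 79, 85, 95, 117, 152, 154, 1250 → MAD = 79
Robust SD ≈ 1.4826 × 79 = 117.125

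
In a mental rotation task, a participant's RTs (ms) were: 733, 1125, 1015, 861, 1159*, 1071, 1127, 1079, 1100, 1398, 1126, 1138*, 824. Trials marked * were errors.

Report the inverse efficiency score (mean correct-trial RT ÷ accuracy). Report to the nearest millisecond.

1231 ms

Correct trials (n=11): 733, 1125, 1015, 861, 1071, 1127, 1079, 1100, 1398, 1126, 824
Mean correct RT = 11459/11 = 1041.7273 ms
Proportion correct = 11/13
IES = 1041.7273 / (11/13) = 1231.132 ms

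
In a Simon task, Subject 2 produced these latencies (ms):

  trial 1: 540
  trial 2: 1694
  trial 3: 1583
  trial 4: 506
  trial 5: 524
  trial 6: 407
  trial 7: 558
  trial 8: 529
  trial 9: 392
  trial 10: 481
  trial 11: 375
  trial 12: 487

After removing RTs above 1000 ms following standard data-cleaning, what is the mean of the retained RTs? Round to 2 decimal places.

Excluded: 1583, 1694
Retained (n=10): Σ = 4799
Mean = 4799/10 = 479.9000

479.90 ms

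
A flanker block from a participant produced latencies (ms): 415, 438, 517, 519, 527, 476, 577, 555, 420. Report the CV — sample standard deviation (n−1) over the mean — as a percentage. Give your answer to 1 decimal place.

12.0%

n = 9, Σ = 4444, M = 493.7778
Σ(x−M)² = 28029.556; s = √(28029.556/8) = 59.1920
CV = 59.1920 / 493.7778 = 0.11988 = 11.988%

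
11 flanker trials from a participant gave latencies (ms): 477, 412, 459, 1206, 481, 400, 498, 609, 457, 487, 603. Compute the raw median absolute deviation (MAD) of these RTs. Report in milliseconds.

Sorted: 400, 412, 457, 459, 477, 481, 487, 498, 603, 609, 1206 → median = 481
|x − 481|: 4, 69, 22, 725, 0, 81, 17, 128, 24, 6, 122
Sorted deviations: 0, 4, 6, 17, 22, 24, 69, 81, 122, 128, 725 → MAD = 24

24 ms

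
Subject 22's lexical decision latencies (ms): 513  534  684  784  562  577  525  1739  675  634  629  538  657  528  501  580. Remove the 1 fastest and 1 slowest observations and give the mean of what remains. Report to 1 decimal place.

Sorted: 501, 513, 525, 528, 534, 538, 562, 577, 580, 629, 634, 657, 675, 684, 784, 1739
Drop lowest 1 (501) and highest 1 (1739)
Remaining (n=14): Σ = 8420, mean = 8420/14 = 601.429

601.4 ms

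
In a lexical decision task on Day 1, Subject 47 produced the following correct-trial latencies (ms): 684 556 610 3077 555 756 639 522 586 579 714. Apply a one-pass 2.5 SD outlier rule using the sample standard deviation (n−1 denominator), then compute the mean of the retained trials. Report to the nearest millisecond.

n = 11, ΣRT = 9278, M = 843.455
Σ(x−M)² = 5540248.73; s = √(5540248.73/10) = 744.328
Cutoffs: 843.455 ± 2.5·744.328 → [-1017.4, 2704.3]
Outside: 3077 → excluded.
Retained (n=10): Σ = 6201, mean = 6201/10 = 620.100

620 ms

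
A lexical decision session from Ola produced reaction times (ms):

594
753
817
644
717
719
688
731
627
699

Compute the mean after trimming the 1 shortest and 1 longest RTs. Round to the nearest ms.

Sorted: 594, 627, 644, 688, 699, 717, 719, 731, 753, 817
Drop lowest 1 (594) and highest 1 (817)
Remaining (n=8): Σ = 5578, mean = 5578/8 = 697.250

697 ms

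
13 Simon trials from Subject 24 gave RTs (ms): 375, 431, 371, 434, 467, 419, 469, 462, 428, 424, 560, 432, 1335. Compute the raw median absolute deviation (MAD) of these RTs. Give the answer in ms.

Sorted: 371, 375, 419, 424, 428, 431, 432, 434, 462, 467, 469, 560, 1335 → median = 432
|x − 432|: 57, 1, 61, 2, 35, 13, 37, 30, 4, 8, 128, 0, 903
Sorted deviations: 0, 1, 2, 4, 8, 13, 30, 35, 37, 57, 61, 128, 903 → MAD = 30

30 ms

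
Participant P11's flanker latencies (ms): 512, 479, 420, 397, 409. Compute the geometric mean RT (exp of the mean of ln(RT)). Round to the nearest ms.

ln(RT): 6.2383, 6.1717, 6.0403, 5.9839, 6.0137
Mean ln(RT) = 30.4479/5 = 6.08959
Geometric mean = exp(6.08959) = 441.24 ms

441 ms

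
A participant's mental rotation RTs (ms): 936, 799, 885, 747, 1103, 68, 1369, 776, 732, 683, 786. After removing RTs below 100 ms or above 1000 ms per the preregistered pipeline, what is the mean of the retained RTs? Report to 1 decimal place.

793.0 ms

Excluded: 68, 1103, 1369
Retained (n=8): Σ = 6344
Mean = 6344/8 = 793.0000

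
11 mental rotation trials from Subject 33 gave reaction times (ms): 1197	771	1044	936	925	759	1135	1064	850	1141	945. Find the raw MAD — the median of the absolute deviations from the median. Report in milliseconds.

119 ms

Sorted: 759, 771, 850, 925, 936, 945, 1044, 1064, 1135, 1141, 1197 → median = 945
|x − 945|: 252, 174, 99, 9, 20, 186, 190, 119, 95, 196, 0
Sorted deviations: 0, 9, 20, 95, 99, 119, 174, 186, 190, 196, 252 → MAD = 119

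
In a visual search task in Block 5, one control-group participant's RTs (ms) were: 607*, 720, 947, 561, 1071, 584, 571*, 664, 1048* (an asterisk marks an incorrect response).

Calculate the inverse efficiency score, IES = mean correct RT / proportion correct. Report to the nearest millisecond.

1137 ms

Correct trials (n=6): 720, 947, 561, 1071, 584, 664
Mean correct RT = 4547/6 = 757.8333 ms
Proportion correct = 6/9
IES = 757.8333 / (6/9) = 1136.750 ms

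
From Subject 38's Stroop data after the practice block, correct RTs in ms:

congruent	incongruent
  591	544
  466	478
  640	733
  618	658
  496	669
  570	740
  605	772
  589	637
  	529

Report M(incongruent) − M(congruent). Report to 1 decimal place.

68.1 ms

M(congruent) = 4575/8 = 571.875
M(incongruent) = 5760/9 = 640.000
Difference = 640.000 − 571.875 = 68.125 ms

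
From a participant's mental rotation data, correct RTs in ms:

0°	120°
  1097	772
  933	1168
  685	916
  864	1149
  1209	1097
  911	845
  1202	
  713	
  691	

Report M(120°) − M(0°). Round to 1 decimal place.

M(0°) = 8305/9 = 922.778
M(120°) = 5947/6 = 991.167
Difference = 991.167 − 922.778 = 68.389 ms

68.4 ms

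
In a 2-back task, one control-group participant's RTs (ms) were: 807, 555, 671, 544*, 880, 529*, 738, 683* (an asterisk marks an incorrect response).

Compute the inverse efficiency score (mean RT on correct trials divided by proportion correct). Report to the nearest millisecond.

1168 ms

Correct trials (n=5): 807, 555, 671, 880, 738
Mean correct RT = 3651/5 = 730.2000 ms
Proportion correct = 5/8
IES = 730.2000 / (5/8) = 1168.320 ms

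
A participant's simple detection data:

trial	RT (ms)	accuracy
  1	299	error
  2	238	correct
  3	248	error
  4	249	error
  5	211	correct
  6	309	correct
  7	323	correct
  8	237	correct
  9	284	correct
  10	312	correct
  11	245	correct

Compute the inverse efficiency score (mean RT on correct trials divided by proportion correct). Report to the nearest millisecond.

Correct trials (n=8): 238, 211, 309, 323, 237, 284, 312, 245
Mean correct RT = 2159/8 = 269.8750 ms
Proportion correct = 8/11
IES = 269.8750 / (8/11) = 371.078 ms

371 ms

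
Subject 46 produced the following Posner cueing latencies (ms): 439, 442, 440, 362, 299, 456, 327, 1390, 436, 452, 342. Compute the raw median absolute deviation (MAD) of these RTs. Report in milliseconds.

Sorted: 299, 327, 342, 362, 436, 439, 440, 442, 452, 456, 1390 → median = 439
|x − 439|: 0, 3, 1, 77, 140, 17, 112, 951, 3, 13, 97
Sorted deviations: 0, 1, 3, 3, 13, 17, 77, 97, 112, 140, 951 → MAD = 17

17 ms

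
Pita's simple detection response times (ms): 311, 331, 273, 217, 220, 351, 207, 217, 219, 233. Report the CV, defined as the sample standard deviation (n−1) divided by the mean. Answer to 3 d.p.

n = 10, Σ = 2579, M = 257.9000
Σ(x−M)² = 26564.900; s = √(26564.900/9) = 54.3291
CV = 54.3291 / 257.9000 = 0.21066

0.211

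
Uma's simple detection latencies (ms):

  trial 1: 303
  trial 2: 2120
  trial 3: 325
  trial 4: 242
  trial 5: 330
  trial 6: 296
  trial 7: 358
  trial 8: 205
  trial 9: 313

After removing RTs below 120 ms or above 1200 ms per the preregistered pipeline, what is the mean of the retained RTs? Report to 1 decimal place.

Excluded: 2120
Retained (n=8): Σ = 2372
Mean = 2372/8 = 296.5000

296.5 ms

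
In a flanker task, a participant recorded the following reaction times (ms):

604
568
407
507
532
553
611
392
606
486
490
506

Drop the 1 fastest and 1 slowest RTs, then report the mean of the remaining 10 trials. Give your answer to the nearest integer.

526 ms

Sorted: 392, 407, 486, 490, 506, 507, 532, 553, 568, 604, 606, 611
Drop lowest 1 (392) and highest 1 (611)
Remaining (n=10): Σ = 5259, mean = 5259/10 = 525.900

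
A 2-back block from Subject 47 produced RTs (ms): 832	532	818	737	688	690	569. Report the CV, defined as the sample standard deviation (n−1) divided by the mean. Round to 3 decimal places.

0.164

n = 7, Σ = 4866, M = 695.1429
Σ(x−M)² = 78180.857; s = √(78180.857/6) = 114.1497
CV = 114.1497 / 695.1429 = 0.16421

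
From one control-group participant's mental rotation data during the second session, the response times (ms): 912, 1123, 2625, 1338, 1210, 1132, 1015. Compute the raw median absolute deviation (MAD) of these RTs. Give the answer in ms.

Sorted: 912, 1015, 1123, 1132, 1210, 1338, 2625 → median = 1132
|x − 1132|: 220, 9, 1493, 206, 78, 0, 117
Sorted deviations: 0, 9, 78, 117, 206, 220, 1493 → MAD = 117

117 ms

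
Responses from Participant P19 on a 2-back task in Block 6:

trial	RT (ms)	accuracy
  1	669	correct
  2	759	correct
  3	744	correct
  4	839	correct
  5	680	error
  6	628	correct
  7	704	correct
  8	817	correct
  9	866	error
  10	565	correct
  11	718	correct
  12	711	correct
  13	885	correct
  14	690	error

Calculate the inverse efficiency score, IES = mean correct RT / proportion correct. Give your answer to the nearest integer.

Correct trials (n=11): 669, 759, 744, 839, 628, 704, 817, 565, 718, 711, 885
Mean correct RT = 8039/11 = 730.8182 ms
Proportion correct = 11/14
IES = 730.8182 / (11/14) = 930.132 ms

930 ms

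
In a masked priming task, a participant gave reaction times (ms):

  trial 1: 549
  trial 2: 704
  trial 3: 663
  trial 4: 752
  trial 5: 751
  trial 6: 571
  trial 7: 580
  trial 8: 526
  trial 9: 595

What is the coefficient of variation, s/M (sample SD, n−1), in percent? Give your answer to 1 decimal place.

13.8%

n = 9, Σ = 5691, M = 632.3333
Σ(x−M)² = 60624.000; s = √(60624.000/8) = 87.0517
CV = 87.0517 / 632.3333 = 0.13767 = 13.767%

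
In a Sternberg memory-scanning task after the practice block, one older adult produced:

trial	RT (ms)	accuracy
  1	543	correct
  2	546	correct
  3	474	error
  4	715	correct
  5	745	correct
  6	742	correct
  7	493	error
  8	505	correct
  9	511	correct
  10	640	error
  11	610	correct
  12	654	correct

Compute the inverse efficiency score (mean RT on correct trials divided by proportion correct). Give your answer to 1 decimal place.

825.3 ms

Correct trials (n=9): 543, 546, 715, 745, 742, 505, 511, 610, 654
Mean correct RT = 5571/9 = 619.0000 ms
Proportion correct = 9/12
IES = 619.0000 / (9/12) = 825.333 ms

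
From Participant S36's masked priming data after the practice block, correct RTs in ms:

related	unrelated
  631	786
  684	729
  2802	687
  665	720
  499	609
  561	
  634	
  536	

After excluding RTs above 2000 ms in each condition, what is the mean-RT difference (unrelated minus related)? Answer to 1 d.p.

related: exclude 2802
M(related) = 4210/7 = 601.429
M(unrelated) = 3531/5 = 706.200
Difference = 706.200 − 601.429 = 104.771 ms

104.8 ms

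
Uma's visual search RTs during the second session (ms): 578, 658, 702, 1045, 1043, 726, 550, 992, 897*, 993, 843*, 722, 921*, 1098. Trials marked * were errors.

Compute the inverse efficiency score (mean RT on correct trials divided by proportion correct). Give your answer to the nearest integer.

1054 ms

Correct trials (n=11): 578, 658, 702, 1045, 1043, 726, 550, 992, 993, 722, 1098
Mean correct RT = 9107/11 = 827.9091 ms
Proportion correct = 11/14
IES = 827.9091 / (11/14) = 1053.702 ms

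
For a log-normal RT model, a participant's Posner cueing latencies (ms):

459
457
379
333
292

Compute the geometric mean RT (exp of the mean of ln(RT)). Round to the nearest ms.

ln(RT): 6.1291, 6.1247, 5.9375, 5.8081, 5.6768
Mean ln(RT) = 29.6762/5 = 5.93523
Geometric mean = exp(5.93523) = 378.13 ms

378 ms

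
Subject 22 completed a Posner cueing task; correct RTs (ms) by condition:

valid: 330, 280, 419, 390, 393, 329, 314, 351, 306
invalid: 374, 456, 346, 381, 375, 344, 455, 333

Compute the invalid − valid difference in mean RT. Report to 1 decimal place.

37.2 ms

M(valid) = 3112/9 = 345.778
M(invalid) = 3064/8 = 383.000
Difference = 383.000 − 345.778 = 37.222 ms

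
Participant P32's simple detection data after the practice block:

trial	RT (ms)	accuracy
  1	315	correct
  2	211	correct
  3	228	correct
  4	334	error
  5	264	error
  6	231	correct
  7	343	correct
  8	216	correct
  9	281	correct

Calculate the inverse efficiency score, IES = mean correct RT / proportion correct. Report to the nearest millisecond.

Correct trials (n=7): 315, 211, 228, 231, 343, 216, 281
Mean correct RT = 1825/7 = 260.7143 ms
Proportion correct = 7/9
IES = 260.7143 / (7/9) = 335.204 ms

335 ms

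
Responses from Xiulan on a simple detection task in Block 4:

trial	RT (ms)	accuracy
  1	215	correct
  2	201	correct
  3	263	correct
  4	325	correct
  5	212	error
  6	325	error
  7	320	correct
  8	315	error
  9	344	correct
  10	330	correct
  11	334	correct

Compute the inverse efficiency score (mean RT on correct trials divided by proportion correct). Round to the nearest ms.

Correct trials (n=8): 215, 201, 263, 325, 320, 344, 330, 334
Mean correct RT = 2332/8 = 291.5000 ms
Proportion correct = 8/11
IES = 291.5000 / (8/11) = 400.812 ms

401 ms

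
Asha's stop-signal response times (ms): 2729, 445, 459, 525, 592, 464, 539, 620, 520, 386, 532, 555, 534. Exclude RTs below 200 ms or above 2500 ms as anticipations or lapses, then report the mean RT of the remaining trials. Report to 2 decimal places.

Excluded: 2729
Retained (n=12): Σ = 6171
Mean = 6171/12 = 514.2500

514.25 ms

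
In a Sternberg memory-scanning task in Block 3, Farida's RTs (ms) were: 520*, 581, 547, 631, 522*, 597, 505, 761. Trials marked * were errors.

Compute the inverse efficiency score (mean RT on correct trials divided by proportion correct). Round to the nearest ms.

Correct trials (n=6): 581, 547, 631, 597, 505, 761
Mean correct RT = 3622/6 = 603.6667 ms
Proportion correct = 6/8
IES = 603.6667 / (6/8) = 804.889 ms

805 ms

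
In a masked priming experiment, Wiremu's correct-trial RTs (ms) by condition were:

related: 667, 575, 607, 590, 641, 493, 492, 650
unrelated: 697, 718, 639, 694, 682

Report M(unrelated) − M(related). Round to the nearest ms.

M(related) = 4715/8 = 589.375
M(unrelated) = 3430/5 = 686.000
Difference = 686.000 − 589.375 = 96.625 ms

97 ms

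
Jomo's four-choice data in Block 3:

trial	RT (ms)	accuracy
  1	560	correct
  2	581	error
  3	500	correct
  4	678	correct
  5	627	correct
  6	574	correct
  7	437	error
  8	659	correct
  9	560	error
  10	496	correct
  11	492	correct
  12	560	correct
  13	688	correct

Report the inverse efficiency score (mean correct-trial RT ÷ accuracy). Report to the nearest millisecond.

758 ms

Correct trials (n=10): 560, 500, 678, 627, 574, 659, 496, 492, 560, 688
Mean correct RT = 5834/10 = 583.4000 ms
Proportion correct = 10/13
IES = 583.4000 / (10/13) = 758.420 ms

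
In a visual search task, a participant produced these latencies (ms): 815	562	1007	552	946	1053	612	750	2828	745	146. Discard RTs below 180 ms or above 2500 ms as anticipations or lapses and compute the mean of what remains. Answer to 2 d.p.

782.44 ms

Excluded: 146, 2828
Retained (n=9): Σ = 7042
Mean = 7042/9 = 782.4444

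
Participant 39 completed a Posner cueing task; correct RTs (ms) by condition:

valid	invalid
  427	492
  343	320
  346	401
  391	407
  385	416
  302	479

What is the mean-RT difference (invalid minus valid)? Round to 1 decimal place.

53.5 ms

M(valid) = 2194/6 = 365.667
M(invalid) = 2515/6 = 419.167
Difference = 419.167 − 365.667 = 53.500 ms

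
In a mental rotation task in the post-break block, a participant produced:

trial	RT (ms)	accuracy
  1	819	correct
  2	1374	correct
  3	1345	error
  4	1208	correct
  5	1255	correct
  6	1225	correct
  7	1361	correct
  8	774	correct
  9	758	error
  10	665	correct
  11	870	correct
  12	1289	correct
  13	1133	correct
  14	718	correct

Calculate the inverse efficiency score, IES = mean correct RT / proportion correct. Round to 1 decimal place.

Correct trials (n=12): 819, 1374, 1208, 1255, 1225, 1361, 774, 665, 870, 1289, 1133, 718
Mean correct RT = 12691/12 = 1057.5833 ms
Proportion correct = 12/14
IES = 1057.5833 / (12/14) = 1233.847 ms

1233.8 ms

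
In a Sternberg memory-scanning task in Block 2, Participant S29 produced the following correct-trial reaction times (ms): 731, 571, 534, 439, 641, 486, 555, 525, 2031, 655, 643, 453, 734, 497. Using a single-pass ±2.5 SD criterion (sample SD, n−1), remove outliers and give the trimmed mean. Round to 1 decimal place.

n = 14, ΣRT = 9495, M = 678.214
Σ(x−M)² = 2087770.36; s = √(2087770.36/13) = 400.746
Cutoffs: 678.214 ± 2.5·400.746 → [-323.7, 1680.1]
Outside: 2031 → excluded.
Retained (n=13): Σ = 7464, mean = 7464/13 = 574.154

574.2 ms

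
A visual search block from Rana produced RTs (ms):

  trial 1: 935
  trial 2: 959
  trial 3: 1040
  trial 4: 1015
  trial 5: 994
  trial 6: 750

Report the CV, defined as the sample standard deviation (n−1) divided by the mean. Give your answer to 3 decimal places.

n = 6, Σ = 5693, M = 948.8333
Σ(x−M)² = 54558.833; s = √(54558.833/5) = 104.4594
CV = 104.4594 / 948.8333 = 0.11009

0.110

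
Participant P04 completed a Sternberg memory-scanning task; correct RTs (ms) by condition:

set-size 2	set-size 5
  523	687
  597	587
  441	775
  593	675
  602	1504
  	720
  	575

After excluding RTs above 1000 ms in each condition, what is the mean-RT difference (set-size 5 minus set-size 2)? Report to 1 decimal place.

118.6 ms

set-size 5: exclude 1504
M(set-size 2) = 2756/5 = 551.200
M(set-size 5) = 4019/6 = 669.833
Difference = 669.833 − 551.200 = 118.633 ms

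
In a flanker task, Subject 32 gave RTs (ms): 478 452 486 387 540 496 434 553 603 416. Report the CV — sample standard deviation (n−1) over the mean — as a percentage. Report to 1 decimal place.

13.7%

n = 10, Σ = 4845, M = 484.5000
Σ(x−M)² = 39796.500; s = √(39796.500/9) = 66.4969
CV = 66.4969 / 484.5000 = 0.13725 = 13.725%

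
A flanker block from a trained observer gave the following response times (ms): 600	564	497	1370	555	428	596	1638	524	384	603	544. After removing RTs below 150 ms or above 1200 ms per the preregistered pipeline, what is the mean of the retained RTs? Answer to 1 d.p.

529.5 ms

Excluded: 1370, 1638
Retained (n=10): Σ = 5295
Mean = 5295/10 = 529.5000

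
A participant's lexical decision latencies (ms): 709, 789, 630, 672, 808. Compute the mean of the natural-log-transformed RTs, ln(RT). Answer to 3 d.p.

6.577

ln(RT): 6.5639, 6.6708, 6.4457, 6.5103, 6.6946
Σ ln(RT) = 32.8852
Mean = 32.8852/5 = 6.57703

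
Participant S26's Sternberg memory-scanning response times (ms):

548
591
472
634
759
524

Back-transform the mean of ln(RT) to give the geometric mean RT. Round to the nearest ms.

581 ms

ln(RT): 6.3063, 6.3818, 6.1570, 6.4520, 6.6320, 6.2615
Mean ln(RT) = 38.1906/6 = 6.36510
Geometric mean = exp(6.36510) = 581.20 ms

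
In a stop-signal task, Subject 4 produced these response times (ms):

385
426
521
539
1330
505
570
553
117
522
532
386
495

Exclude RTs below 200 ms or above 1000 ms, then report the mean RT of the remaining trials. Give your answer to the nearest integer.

Excluded: 117, 1330
Retained (n=11): Σ = 5434
Mean = 5434/11 = 494.0000

494 ms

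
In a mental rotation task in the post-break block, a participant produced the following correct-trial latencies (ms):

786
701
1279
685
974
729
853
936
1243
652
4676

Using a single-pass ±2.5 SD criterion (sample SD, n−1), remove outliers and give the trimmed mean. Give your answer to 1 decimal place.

n = 11, ΣRT = 13514, M = 1228.545
Σ(x−M)² = 13530650.73; s = √(13530650.73/10) = 1163.213
Cutoffs: 1228.545 ± 2.5·1163.213 → [-1679.5, 4136.6]
Outside: 4676 → excluded.
Retained (n=10): Σ = 8838, mean = 8838/10 = 883.800

883.8 ms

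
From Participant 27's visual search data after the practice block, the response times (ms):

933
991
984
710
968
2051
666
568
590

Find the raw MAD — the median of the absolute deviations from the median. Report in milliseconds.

223 ms

Sorted: 568, 590, 666, 710, 933, 968, 984, 991, 2051 → median = 933
|x − 933|: 0, 58, 51, 223, 35, 1118, 267, 365, 343
Sorted deviations: 0, 35, 51, 58, 223, 267, 343, 365, 1118 → MAD = 223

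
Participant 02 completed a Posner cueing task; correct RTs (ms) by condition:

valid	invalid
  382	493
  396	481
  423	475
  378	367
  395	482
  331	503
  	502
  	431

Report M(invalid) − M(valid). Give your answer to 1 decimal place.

M(valid) = 2305/6 = 384.167
M(invalid) = 3734/8 = 466.750
Difference = 466.750 − 384.167 = 82.583 ms

82.6 ms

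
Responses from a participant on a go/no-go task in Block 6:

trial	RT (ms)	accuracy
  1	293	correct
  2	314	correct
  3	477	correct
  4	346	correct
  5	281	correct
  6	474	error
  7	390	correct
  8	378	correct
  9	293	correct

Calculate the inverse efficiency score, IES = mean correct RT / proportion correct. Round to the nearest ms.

Correct trials (n=8): 293, 314, 477, 346, 281, 390, 378, 293
Mean correct RT = 2772/8 = 346.5000 ms
Proportion correct = 8/9
IES = 346.5000 / (8/9) = 389.812 ms

390 ms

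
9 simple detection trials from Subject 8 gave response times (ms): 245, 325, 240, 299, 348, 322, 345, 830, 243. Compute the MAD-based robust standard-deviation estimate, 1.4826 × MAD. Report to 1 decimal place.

38.5 ms

Sorted: 240, 243, 245, 299, 322, 325, 345, 348, 830 → median = 322
|x − 322| sorted: 0, 3, 23, 23, 26, 77, 79, 82, 508 → MAD = 26
Robust SD ≈ 1.4826 × 26 = 38.548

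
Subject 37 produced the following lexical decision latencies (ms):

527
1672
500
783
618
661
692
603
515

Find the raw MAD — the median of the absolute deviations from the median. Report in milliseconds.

91 ms

Sorted: 500, 515, 527, 603, 618, 661, 692, 783, 1672 → median = 618
|x − 618|: 91, 1054, 118, 165, 0, 43, 74, 15, 103
Sorted deviations: 0, 15, 43, 74, 91, 103, 118, 165, 1054 → MAD = 91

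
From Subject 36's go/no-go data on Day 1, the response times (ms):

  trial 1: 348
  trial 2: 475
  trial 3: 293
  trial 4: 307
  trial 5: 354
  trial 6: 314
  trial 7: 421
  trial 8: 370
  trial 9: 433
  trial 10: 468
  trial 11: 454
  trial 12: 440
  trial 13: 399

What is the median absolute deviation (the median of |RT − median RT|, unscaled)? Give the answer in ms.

Sorted: 293, 307, 314, 348, 354, 370, 399, 421, 433, 440, 454, 468, 475 → median = 399
|x − 399|: 51, 76, 106, 92, 45, 85, 22, 29, 34, 69, 55, 41, 0
Sorted deviations: 0, 22, 29, 34, 41, 45, 51, 55, 69, 76, 85, 92, 106 → MAD = 51

51 ms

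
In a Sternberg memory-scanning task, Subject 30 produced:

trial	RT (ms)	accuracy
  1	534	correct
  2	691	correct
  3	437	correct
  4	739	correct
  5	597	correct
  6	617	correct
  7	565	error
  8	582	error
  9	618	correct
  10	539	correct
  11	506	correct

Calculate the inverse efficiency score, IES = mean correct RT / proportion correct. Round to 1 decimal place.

Correct trials (n=9): 534, 691, 437, 739, 597, 617, 618, 539, 506
Mean correct RT = 5278/9 = 586.4444 ms
Proportion correct = 9/11
IES = 586.4444 / (9/11) = 716.765 ms

716.8 ms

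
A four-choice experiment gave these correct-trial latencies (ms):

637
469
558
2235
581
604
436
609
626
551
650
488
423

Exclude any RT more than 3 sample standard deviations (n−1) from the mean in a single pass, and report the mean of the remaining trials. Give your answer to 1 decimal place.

552.7 ms

n = 13, ΣRT = 8867, M = 682.077
Σ(x−M)² = 2682746.92; s = √(2682746.92/12) = 472.824
Cutoffs: 682.077 ± 3·472.824 → [-736.4, 2100.5]
Outside: 2235 → excluded.
Retained (n=12): Σ = 6632, mean = 6632/12 = 552.667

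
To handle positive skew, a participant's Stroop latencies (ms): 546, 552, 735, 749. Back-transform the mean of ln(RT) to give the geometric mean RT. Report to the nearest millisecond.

ln(RT): 6.3026, 6.3135, 6.5999, 6.6187
Mean ln(RT) = 25.8348/4 = 6.45869
Geometric mean = exp(6.45869) = 638.23 ms

638 ms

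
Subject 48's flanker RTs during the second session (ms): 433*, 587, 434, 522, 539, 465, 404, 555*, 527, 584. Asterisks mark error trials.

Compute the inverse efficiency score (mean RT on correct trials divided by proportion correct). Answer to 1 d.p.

634.7 ms

Correct trials (n=8): 587, 434, 522, 539, 465, 404, 527, 584
Mean correct RT = 4062/8 = 507.7500 ms
Proportion correct = 8/10
IES = 507.7500 / (8/10) = 634.688 ms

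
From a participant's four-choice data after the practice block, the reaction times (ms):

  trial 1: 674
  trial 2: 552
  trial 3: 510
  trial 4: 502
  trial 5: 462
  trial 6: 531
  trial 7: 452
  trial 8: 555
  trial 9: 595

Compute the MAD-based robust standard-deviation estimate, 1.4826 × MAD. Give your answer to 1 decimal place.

Sorted: 452, 462, 502, 510, 531, 552, 555, 595, 674 → median = 531
|x − 531| sorted: 0, 21, 21, 24, 29, 64, 69, 79, 143 → MAD = 29
Robust SD ≈ 1.4826 × 29 = 42.995

43.0 ms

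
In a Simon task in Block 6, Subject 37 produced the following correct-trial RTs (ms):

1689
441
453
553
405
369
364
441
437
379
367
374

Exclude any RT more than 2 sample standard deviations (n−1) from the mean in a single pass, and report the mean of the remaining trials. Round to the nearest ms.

417 ms

n = 12, ΣRT = 6272, M = 522.667
Σ(x−M)² = 1516392.67; s = √(1516392.67/11) = 371.287
Cutoffs: 522.667 ± 2·371.287 → [-219.9, 1265.2]
Outside: 1689 → excluded.
Retained (n=11): Σ = 4583, mean = 4583/11 = 416.636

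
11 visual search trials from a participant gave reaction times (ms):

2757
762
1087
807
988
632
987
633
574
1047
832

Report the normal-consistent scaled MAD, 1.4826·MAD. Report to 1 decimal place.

295.0 ms

Sorted: 574, 632, 633, 762, 807, 832, 987, 988, 1047, 1087, 2757 → median = 832
|x − 832| sorted: 0, 25, 70, 155, 156, 199, 200, 215, 255, 258, 1925 → MAD = 199
Robust SD ≈ 1.4826 × 199 = 295.037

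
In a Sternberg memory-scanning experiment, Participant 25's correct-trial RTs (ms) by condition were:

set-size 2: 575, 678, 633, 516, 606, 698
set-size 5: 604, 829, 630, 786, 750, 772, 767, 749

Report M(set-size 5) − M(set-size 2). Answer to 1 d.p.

M(set-size 2) = 3706/6 = 617.667
M(set-size 5) = 5887/8 = 735.875
Difference = 735.875 − 617.667 = 118.208 ms

118.2 ms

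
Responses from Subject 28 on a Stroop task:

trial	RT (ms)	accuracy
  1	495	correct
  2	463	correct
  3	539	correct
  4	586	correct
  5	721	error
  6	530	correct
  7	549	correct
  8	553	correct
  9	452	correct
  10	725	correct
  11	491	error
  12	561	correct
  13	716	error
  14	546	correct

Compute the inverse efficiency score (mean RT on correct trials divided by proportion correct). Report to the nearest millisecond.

694 ms

Correct trials (n=11): 495, 463, 539, 586, 530, 549, 553, 452, 725, 561, 546
Mean correct RT = 5999/11 = 545.3636 ms
Proportion correct = 11/14
IES = 545.3636 / (11/14) = 694.099 ms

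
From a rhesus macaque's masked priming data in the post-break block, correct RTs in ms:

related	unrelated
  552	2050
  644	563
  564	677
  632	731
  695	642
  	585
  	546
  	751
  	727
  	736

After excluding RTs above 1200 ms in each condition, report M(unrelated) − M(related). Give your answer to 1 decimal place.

44.6 ms

unrelated: exclude 2050
M(related) = 3087/5 = 617.400
M(unrelated) = 5958/9 = 662.000
Difference = 662.000 − 617.400 = 44.600 ms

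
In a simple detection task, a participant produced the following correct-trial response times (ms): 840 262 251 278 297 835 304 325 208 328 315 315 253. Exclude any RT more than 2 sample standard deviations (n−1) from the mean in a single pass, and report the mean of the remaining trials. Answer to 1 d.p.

285.1 ms

n = 13, ΣRT = 4811, M = 370.077
Σ(x−M)² = 530870.92; s = √(530870.92/12) = 210.331
Cutoffs: 370.077 ± 2·210.331 → [-50.6, 790.7]
Outside: 835, 840 → excluded.
Retained (n=11): Σ = 3136, mean = 3136/11 = 285.091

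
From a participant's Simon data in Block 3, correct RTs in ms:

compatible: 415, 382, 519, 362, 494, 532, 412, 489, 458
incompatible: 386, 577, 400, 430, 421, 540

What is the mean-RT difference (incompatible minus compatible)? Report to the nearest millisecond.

M(compatible) = 4063/9 = 451.444
M(incompatible) = 2754/6 = 459.000
Difference = 459.000 − 451.444 = 7.556 ms

8 ms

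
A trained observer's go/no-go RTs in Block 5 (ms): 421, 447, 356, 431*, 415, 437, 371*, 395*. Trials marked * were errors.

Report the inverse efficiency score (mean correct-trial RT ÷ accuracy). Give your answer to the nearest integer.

664 ms

Correct trials (n=5): 421, 447, 356, 415, 437
Mean correct RT = 2076/5 = 415.2000 ms
Proportion correct = 5/8
IES = 415.2000 / (5/8) = 664.320 ms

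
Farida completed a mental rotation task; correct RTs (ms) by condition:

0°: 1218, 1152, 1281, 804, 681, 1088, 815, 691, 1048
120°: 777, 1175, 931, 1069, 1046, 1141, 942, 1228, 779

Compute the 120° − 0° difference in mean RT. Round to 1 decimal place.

34.4 ms

M(0°) = 8778/9 = 975.333
M(120°) = 9088/9 = 1009.778
Difference = 1009.778 − 975.333 = 34.444 ms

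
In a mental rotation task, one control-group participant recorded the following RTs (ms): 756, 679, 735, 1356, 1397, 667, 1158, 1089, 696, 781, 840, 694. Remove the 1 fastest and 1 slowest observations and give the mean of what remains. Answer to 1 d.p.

878.4 ms

Sorted: 667, 679, 694, 696, 735, 756, 781, 840, 1089, 1158, 1356, 1397
Drop lowest 1 (667) and highest 1 (1397)
Remaining (n=10): Σ = 8784, mean = 8784/10 = 878.400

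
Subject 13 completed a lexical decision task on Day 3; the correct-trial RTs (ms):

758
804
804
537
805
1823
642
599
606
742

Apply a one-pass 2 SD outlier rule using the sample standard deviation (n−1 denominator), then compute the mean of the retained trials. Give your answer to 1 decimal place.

699.7 ms

n = 10, ΣRT = 8120, M = 812.000
Σ(x−M)² = 1222444.00; s = √(1222444.00/9) = 368.547
Cutoffs: 812.000 ± 2·368.547 → [74.9, 1549.1]
Outside: 1823 → excluded.
Retained (n=9): Σ = 6297, mean = 6297/9 = 699.667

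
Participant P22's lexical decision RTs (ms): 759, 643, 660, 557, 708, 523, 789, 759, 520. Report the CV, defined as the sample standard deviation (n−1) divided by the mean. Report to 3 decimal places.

n = 9, Σ = 5918, M = 657.5556
Σ(x−M)² = 87760.222; s = √(87760.222/8) = 104.7379
CV = 104.7379 / 657.5556 = 0.15928

0.159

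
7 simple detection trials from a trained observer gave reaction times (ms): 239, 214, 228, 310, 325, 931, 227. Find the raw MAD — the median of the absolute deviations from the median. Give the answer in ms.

25 ms

Sorted: 214, 227, 228, 239, 310, 325, 931 → median = 239
|x − 239|: 0, 25, 11, 71, 86, 692, 12
Sorted deviations: 0, 11, 12, 25, 71, 86, 692 → MAD = 25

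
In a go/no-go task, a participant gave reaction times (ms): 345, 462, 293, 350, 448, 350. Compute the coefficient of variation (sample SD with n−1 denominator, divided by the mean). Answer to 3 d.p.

0.176

n = 6, Σ = 2248, M = 374.6667
Σ(x−M)² = 21771.333; s = √(21771.333/5) = 65.9869
CV = 65.9869 / 374.6667 = 0.17612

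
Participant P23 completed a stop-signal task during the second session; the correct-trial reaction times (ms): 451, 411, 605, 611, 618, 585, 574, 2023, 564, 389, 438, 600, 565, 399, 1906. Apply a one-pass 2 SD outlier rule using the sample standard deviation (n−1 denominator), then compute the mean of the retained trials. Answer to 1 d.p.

n = 15, ΣRT = 10739, M = 715.933
Σ(x−M)² = 3701936.93; s = √(3701936.93/14) = 514.222
Cutoffs: 715.933 ± 2·514.222 → [-312.5, 1744.4]
Outside: 1906, 2023 → excluded.
Retained (n=13): Σ = 6810, mean = 6810/13 = 523.846

523.8 ms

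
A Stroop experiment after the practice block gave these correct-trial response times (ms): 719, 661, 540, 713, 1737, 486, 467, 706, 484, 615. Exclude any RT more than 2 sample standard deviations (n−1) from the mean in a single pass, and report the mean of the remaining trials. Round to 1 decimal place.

n = 10, ΣRT = 7128, M = 712.800
Σ(x−M)² = 1255383.60; s = √(1255383.60/9) = 373.480
Cutoffs: 712.800 ± 2·373.480 → [-34.2, 1459.8]
Outside: 1737 → excluded.
Retained (n=9): Σ = 5391, mean = 5391/9 = 599.000

599.0 ms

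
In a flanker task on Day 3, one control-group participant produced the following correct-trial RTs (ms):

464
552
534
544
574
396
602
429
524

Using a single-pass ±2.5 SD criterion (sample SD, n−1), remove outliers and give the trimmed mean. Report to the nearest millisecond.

513 ms

n = 9, ΣRT = 4619, M = 513.222
Σ(x−M)² = 37831.56; s = √(37831.56/8) = 68.767
Cutoffs: 513.222 ± 2.5·68.767 → [341.3, 685.1]
No RTs fall outside the cutoffs; all 9 retained. Mean = 4619/9 = 513.222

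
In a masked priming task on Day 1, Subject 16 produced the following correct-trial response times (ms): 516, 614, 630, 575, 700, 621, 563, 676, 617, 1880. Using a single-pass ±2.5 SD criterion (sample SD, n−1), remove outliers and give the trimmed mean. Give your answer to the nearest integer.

n = 10, ΣRT = 7392, M = 739.200
Σ(x−M)² = 1471285.60; s = √(1471285.60/9) = 404.322
Cutoffs: 739.200 ± 2.5·404.322 → [-271.6, 1750.0]
Outside: 1880 → excluded.
Retained (n=9): Σ = 5512, mean = 5512/9 = 612.444

612 ms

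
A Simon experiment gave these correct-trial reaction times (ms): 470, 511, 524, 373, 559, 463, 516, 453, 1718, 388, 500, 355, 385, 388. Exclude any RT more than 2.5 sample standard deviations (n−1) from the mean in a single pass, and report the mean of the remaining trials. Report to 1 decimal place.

452.7 ms

n = 14, ΣRT = 7603, M = 543.071
Σ(x−M)² = 1541930.93; s = √(1541930.93/13) = 344.398
Cutoffs: 543.071 ± 2.5·344.398 → [-317.9, 1404.1]
Outside: 1718 → excluded.
Retained (n=13): Σ = 5885, mean = 5885/13 = 452.692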